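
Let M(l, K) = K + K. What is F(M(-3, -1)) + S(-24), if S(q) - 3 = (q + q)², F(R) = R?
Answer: 2305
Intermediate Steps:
M(l, K) = 2*K
S(q) = 3 + 4*q² (S(q) = 3 + (q + q)² = 3 + (2*q)² = 3 + 4*q²)
F(M(-3, -1)) + S(-24) = 2*(-1) + (3 + 4*(-24)²) = -2 + (3 + 4*576) = -2 + (3 + 2304) = -2 + 2307 = 2305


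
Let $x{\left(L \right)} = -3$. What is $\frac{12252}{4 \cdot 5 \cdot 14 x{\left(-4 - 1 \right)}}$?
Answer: $- \frac{1021}{70} \approx -14.586$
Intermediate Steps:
$\frac{12252}{4 \cdot 5 \cdot 14 x{\left(-4 - 1 \right)}} = \frac{12252}{4 \cdot 5 \cdot 14 \left(-3\right)} = \frac{12252}{20 \cdot 14 \left(-3\right)} = \frac{12252}{280 \left(-3\right)} = \frac{12252}{-840} = 12252 \left(- \frac{1}{840}\right) = - \frac{1021}{70}$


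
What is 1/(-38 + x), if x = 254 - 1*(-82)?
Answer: 1/298 ≈ 0.0033557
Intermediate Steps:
x = 336 (x = 254 + 82 = 336)
1/(-38 + x) = 1/(-38 + 336) = 1/298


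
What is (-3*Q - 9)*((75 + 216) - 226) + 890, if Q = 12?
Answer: -2035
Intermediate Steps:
(-3*Q - 9)*((75 + 216) - 226) + 890 = (-3*12 - 9)*((75 + 216) - 226) + 890 = (-36 - 9)*(291 - 226) + 890 = -45*65 + 890 = -2925 + 890 = -2035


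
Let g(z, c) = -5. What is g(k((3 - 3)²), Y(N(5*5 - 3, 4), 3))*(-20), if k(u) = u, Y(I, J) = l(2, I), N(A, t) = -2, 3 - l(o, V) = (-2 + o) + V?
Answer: 100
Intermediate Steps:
l(o, V) = 5 - V - o (l(o, V) = 3 - ((-2 + o) + V) = 3 - (-2 + V + o) = 3 + (2 - V - o) = 5 - V - o)
Y(I, J) = 3 - I (Y(I, J) = 5 - I - 1*2 = 5 - I - 2 = 3 - I)
g(k((3 - 3)²), Y(N(5*5 - 3, 4), 3))*(-20) = -5*(-20) = 100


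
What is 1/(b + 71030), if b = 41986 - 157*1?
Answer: 1/112859 ≈ 8.8606e-6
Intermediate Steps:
b = 41829 (b = 41986 - 157 = 41829)
1/(b + 71030) = 1/(41829 + 71030) = 1/112859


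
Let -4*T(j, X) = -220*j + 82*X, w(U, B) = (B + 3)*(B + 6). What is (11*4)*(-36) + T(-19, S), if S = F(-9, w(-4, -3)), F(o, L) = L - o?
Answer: -5627/2 ≈ -2813.5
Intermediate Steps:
w(U, B) = (3 + B)*(6 + B)
S = 9 (S = (18 + (-3)² + 9*(-3)) - 1*(-9) = (18 + 9 - 27) + 9 = 0 + 9 = 9)
T(j, X) = 55*j - 41*X/2 (T(j, X) = -(-220*j + 82*X)/4 = 55*j - 41*X/2)
(11*4)*(-36) + T(-19, S) = (11*4)*(-36) + (55*(-19) - 41/2*9) = 44*(-36) + (-1045 - 369/2) = -1584 - 2459/2 = -5627/2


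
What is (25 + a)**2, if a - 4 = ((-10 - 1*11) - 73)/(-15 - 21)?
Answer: 323761/324 ≈ 999.26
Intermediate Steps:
a = 119/18 (a = 4 + ((-10 - 1*11) - 73)/(-15 - 21) = 4 + ((-10 - 11) - 73)/(-36) = 4 + (-21 - 73)*(-1/36) = 4 - 94*(-1/36) = 4 + 47/18 = 119/18 ≈ 6.6111)
(25 + a)**2 = (25 + 119/18)**2 = (569/18)**2 = 323761/324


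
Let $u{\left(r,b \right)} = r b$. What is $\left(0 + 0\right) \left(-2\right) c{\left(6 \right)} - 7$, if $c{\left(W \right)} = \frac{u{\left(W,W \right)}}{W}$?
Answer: $-7$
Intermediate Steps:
$u{\left(r,b \right)} = b r$
$c{\left(W \right)} = W$ ($c{\left(W \right)} = \frac{W W}{W} = \frac{W^{2}}{W} = W$)
$\left(0 + 0\right) \left(-2\right) c{\left(6 \right)} - 7 = \left(0 + 0\right) \left(-2\right) 6 - 7 = 0 \left(-2\right) 6 - 7 = 0 \cdot 6 - 7 = 0 - 7 = -7$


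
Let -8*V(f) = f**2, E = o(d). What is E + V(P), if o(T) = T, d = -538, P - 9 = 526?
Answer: -290529/8 ≈ -36316.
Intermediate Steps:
P = 535 (P = 9 + 526 = 535)
E = -538
V(f) = -f**2/8
E + V(P) = -538 - 1/8*535**2 = -538 - 1/8*286225 = -538 - 286225/8 = -290529/8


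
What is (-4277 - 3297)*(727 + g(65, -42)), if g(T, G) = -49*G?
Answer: -21093590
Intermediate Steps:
(-4277 - 3297)*(727 + g(65, -42)) = (-4277 - 3297)*(727 - 49*(-42)) = -7574*(727 + 2058) = -7574*2785 = -21093590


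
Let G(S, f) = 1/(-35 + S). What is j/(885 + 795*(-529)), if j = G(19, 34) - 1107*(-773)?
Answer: -2738275/1342944 ≈ -2.0390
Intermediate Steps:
j = 13691375/16 (j = 1/(-35 + 19) - 1107*(-773) = 1/(-16) + 855711 = -1/16 + 855711 = 13691375/16 ≈ 8.5571e+5)
j/(885 + 795*(-529)) = 13691375/(16*(885 + 795*(-529))) = 13691375/(16*(885 - 420555)) = (13691375/16)/(-419670) = (13691375/16)*(-1/419670) = -2738275/1342944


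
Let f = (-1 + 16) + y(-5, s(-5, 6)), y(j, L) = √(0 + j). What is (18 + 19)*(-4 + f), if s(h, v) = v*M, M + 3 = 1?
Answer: 407 + 37*I*√5 ≈ 407.0 + 82.734*I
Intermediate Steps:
M = -2 (M = -3 + 1 = -2)
s(h, v) = -2*v (s(h, v) = v*(-2) = -2*v)
y(j, L) = √j
f = 15 + I*√5 (f = (-1 + 16) + √(-5) = 15 + I*√5 ≈ 15.0 + 2.2361*I)
(18 + 19)*(-4 + f) = (18 + 19)*(-4 + (15 + I*√5)) = 37*(11 + I*√5) = 407 + 37*I*√5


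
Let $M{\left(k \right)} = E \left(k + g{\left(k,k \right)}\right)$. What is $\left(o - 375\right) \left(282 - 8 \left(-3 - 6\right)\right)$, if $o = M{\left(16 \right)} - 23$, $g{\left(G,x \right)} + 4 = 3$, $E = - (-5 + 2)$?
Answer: $-124962$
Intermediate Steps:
$E = 3$ ($E = \left(-1\right) \left(-3\right) = 3$)
$g{\left(G,x \right)} = -1$ ($g{\left(G,x \right)} = -4 + 3 = -1$)
$M{\left(k \right)} = -3 + 3 k$ ($M{\left(k \right)} = 3 \left(k - 1\right) = 3 \left(-1 + k\right) = -3 + 3 k$)
$o = 22$ ($o = \left(-3 + 3 \cdot 16\right) - 23 = \left(-3 + 48\right) - 23 = 45 - 23 = 22$)
$\left(o - 375\right) \left(282 - 8 \left(-3 - 6\right)\right) = \left(22 - 375\right) \left(282 - 8 \left(-3 - 6\right)\right) = - 353 \left(282 - -72\right) = - 353 \left(282 + 72\right) = \left(-353\right) 354 = -124962$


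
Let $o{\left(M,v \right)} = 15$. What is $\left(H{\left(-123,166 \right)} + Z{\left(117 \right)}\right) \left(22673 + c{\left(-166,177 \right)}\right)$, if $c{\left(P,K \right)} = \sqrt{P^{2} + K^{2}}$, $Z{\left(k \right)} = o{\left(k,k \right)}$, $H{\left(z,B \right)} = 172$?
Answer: $4239851 + 187 \sqrt{58885} \approx 4.2852 \cdot 10^{6}$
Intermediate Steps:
$Z{\left(k \right)} = 15$
$c{\left(P,K \right)} = \sqrt{K^{2} + P^{2}}$
$\left(H{\left(-123,166 \right)} + Z{\left(117 \right)}\right) \left(22673 + c{\left(-166,177 \right)}\right) = \left(172 + 15\right) \left(22673 + \sqrt{177^{2} + \left(-166\right)^{2}}\right) = 187 \left(22673 + \sqrt{31329 + 27556}\right) = 187 \left(22673 + \sqrt{58885}\right) = 4239851 + 187 \sqrt{58885}$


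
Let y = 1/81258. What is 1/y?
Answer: 81258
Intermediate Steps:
y = 1/81258 ≈ 1.2306e-5
1/y = 1/(1/81258) = 81258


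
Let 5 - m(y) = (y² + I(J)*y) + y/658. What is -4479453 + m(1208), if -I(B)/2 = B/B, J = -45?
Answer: -1953041988/329 ≈ -5.9363e+6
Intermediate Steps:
I(B) = -2 (I(B) = -2*B/B = -2*1 = -2)
m(y) = 5 - y² + 1315*y/658 (m(y) = 5 - ((y² - 2*y) + y/658) = 5 - (y² - 1315*y/658) = 5 + (-y² + 1315*y/658) = 5 - y² + 1315*y/658)
-4479453 + m(1208) = -4479453 + (5 - 1*1208² + (1315/658)*1208) = -4479453 + (5 - 1*1459264 + 794260/329) = -4479453 + (5 - 1459264 + 794260/329) = -4479453 - 479301951/329 = -1953041988/329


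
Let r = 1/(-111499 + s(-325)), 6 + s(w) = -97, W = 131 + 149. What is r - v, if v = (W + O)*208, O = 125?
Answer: -9401352481/111602 ≈ -84240.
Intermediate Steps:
W = 280
s(w) = -103 (s(w) = -6 - 97 = -103)
r = -1/111602 (r = 1/(-111499 - 103) = 1/(-111602) = -1/111602 ≈ -8.9604e-6)
v = 84240 (v = (280 + 125)*208 = 405*208 = 84240)
r - v = -1/111602 - 1*84240 = -1/111602 - 84240 = -9401352481/111602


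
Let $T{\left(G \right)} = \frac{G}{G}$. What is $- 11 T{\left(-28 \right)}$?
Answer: $-11$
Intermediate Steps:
$T{\left(G \right)} = 1$
$- 11 T{\left(-28 \right)} = \left(-11\right) 1 = -11$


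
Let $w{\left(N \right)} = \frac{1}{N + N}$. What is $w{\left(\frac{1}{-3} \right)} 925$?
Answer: $- \frac{2775}{2} \approx -1387.5$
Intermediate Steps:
$w{\left(N \right)} = \frac{1}{2 N}$
$w{\left(\frac{1}{-3} \right)} 925 = \frac{1}{2 \frac{1}{-3}} \cdot 925 = \frac{1}{2 \left(- \frac{1}{3}\right)} 925 = \frac{1}{2} \left(-3\right) 925 = \left(- \frac{3}{2}\right) 925 = - \frac{2775}{2}$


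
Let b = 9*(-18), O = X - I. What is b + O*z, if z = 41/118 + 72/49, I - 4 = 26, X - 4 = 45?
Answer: -737089/5782 ≈ -127.48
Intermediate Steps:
X = 49 (X = 4 + 45 = 49)
I = 30 (I = 4 + 26 = 30)
O = 19 (O = 49 - 1*30 = 49 - 30 = 19)
b = -162
z = 10505/5782 (z = 41*(1/118) + 72*(1/49) = 41/118 + 72/49 = 10505/5782 ≈ 1.8168)
b + O*z = -162 + 19*(10505/5782) = -162 + 199595/5782 = -737089/5782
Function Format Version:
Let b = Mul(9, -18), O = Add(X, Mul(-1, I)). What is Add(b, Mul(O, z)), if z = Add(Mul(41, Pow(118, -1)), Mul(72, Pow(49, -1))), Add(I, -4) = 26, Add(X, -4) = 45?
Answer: Rational(-737089, 5782) ≈ -127.48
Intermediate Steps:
X = 49 (X = Add(4, 45) = 49)
I = 30 (I = Add(4, 26) = 30)
O = 19 (O = Add(49, Mul(-1, 30)) = Add(49, -30) = 19)
b = -162
z = Rational(10505, 5782) (z = Add(Mul(41, Rational(1, 118)), Mul(72, Rational(1, 49))) = Add(Rational(41, 118), Rational(72, 49)) = Rational(10505, 5782) ≈ 1.8168)
Add(b, Mul(O, z)) = Add(-162, Mul(19, Rational(10505, 5782))) = Add(-162, Rational(199595, 5782)) = Rational(-737089, 5782)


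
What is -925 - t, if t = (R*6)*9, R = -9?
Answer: -439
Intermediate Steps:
t = -486 (t = -9*6*9 = -54*9 = -486)
-925 - t = -925 - 1*(-486) = -925 + 486 = -439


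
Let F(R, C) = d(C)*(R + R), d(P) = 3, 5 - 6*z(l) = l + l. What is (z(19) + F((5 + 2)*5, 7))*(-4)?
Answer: -818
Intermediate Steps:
z(l) = ⅚ - l/3 (z(l) = ⅚ - (l + l)/6 = ⅚ - l/3)
F(R, C) = 6*R (F(R, C) = 3*(R + R) = 3*(2*R) = 6*R)
(z(19) + F((5 + 2)*5, 7))*(-4) = ((⅚ - ⅓*19) + 6*((5 + 2)*5))*(-4) = ((⅚ - 19/3) + 6*(7*5))*(-4) = (-11/2 + 6*35)*(-4) = (-11/2 + 210)*(-4) = (409/2)*(-4) = -818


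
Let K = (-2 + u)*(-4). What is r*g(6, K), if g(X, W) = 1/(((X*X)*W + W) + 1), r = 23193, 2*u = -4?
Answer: 23193/593 ≈ 39.111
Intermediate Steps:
u = -2 (u = (½)*(-4) = -2)
K = 16 (K = (-2 - 2)*(-4) = -4*(-4) = 16)
g(X, W) = 1/(1 + W + W*X²) (g(X, W) = 1/((X²*W + W) + 1) = 1/((W*X² + W) + 1) = 1/((W + W*X²) + 1) = 1/(1 + W + W*X²))
r*g(6, K) = 23193/(1 + 16 + 16*6²) = 23193/(1 + 16 + 16*36) = 23193/(1 + 16 + 576) = 23193/593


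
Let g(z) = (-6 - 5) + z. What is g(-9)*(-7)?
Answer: 140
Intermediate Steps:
g(z) = -11 + z
g(-9)*(-7) = (-11 - 9)*(-7) = -20*(-7) = 140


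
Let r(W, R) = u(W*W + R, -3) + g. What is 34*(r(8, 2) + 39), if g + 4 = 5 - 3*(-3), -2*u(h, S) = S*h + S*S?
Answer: 4879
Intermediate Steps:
u(h, S) = -S²/2 - S*h/2 (u(h, S) = -(S*h + S*S)/2 = -(S*h + S²)/2 = -(S² + S*h)/2 = -S²/2 - S*h/2)
g = 10 (g = -4 + (5 - 3*(-3)) = -4 + (5 + 9) = -4 + 14 = 10)
r(W, R) = 11/2 + 3*R/2 + 3*W²/2 (r(W, R) = -½*(-3)*(-3 + (W*W + R)) + 10 = -½*(-3)*(-3 + (W² + R)) + 10 = -½*(-3)*(-3 + (R + W²)) + 10 = -½*(-3)*(-3 + R + W²) + 10 = (-9/2 + 3*R/2 + 3*W²/2) + 10 = 11/2 + 3*R/2 + 3*W²/2)
34*(r(8, 2) + 39) = 34*((11/2 + (3/2)*2 + (3/2)*8²) + 39) = 34*((11/2 + 3 + (3/2)*64) + 39) = 34*((11/2 + 3 + 96) + 39) = 34*(209/2 + 39) = 34*(287/2) = 4879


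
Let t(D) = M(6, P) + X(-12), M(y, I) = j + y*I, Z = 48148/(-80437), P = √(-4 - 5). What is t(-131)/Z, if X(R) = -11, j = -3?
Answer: 563059/24074 - 723933*I/24074 ≈ 23.389 - 30.071*I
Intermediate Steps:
P = 3*I (P = √(-9) = 3*I ≈ 3.0*I)
Z = -48148/80437 (Z = 48148*(-1/80437) = -48148/80437 ≈ -0.59858)
M(y, I) = -3 + I*y (M(y, I) = -3 + y*I = -3 + I*y)
t(D) = -14 + 18*I (t(D) = (-3 + (3*I)*6) - 11 = (-3 + 18*I) - 11 = -14 + 18*I)
t(-131)/Z = (-14 + 18*I)/(-48148/80437) = (-14 + 18*I)*(-80437/48148) = 563059/24074 - 723933*I/24074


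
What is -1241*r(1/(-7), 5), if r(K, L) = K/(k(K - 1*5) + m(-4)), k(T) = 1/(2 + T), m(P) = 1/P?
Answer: -54604/175 ≈ -312.02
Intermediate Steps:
r(K, L) = K/(-¼ + 1/(-3 + K)) (r(K, L) = K/(1/(2 + (K - 1*5)) + 1/(-4)) = K/(1/(2 + (K - 5)) - ¼) = K/(1/(2 + (-5 + K)) - ¼) = K/(1/(-3 + K) - ¼) = K/(-¼ + 1/(-3 + K)))
-1241*r(1/(-7), 5) = -4964*(-3 + 1/(-7))/((-7)*(7 - 1/(-7))) = -4964*(-1)*(-3 - ⅐)/(7*(7 - 1*(-⅐))) = -4964*(-1)*(-22)/(7*(7 + ⅐)*7) = -4964*(-1)*(-22)/(7*50/7*7) = -4964*(-1)*7*(-22)/(7*50*7) = -1241*44/175 = -54604/175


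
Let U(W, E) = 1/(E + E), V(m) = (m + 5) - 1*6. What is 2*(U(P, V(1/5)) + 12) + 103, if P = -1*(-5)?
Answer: 503/4 ≈ 125.75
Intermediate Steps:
P = 5
V(m) = -1 + m (V(m) = (5 + m) - 6 = -1 + m)
U(W, E) = 1/(2*E)
2*(U(P, V(1/5)) + 12) + 103 = 2*(1/(2*(-1 + 1/5)) + 12) + 103 = 2*(1/(2*(-4/5)) + 12) + 103 = 2*((1/2)*(-5/4) + 12) + 103 = 2*(-5/8 + 12) + 103 = 2*(91/8) + 103 = 91/4 + 103 = 503/4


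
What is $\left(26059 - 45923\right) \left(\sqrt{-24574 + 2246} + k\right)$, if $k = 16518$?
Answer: $-328113552 - 39728 i \sqrt{5582} \approx -3.2811 \cdot 10^{8} - 2.9682 \cdot 10^{6} i$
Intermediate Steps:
$\left(26059 - 45923\right) \left(\sqrt{-24574 + 2246} + k\right) = \left(26059 - 45923\right) \left(\sqrt{-24574 + 2246} + 16518\right) = - 19864 \left(\sqrt{-22328} + 16518\right) = - 19864 \left(2 i \sqrt{5582} + 16518\right) = - 19864 \left(16518 + 2 i \sqrt{5582}\right) = -328113552 - 39728 i \sqrt{5582}$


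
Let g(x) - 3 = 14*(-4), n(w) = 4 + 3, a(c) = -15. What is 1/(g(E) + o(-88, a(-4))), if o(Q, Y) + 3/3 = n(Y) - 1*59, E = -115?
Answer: -1/106 ≈ -0.0094340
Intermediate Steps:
n(w) = 7
g(x) = -53 (g(x) = 3 + 14*(-4) = 3 - 56 = -53)
o(Q, Y) = -53 (o(Q, Y) = -1 + (7 - 1*59) = -1 + (7 - 59) = -1 - 52 = -53)
1/(g(E) + o(-88, a(-4))) = 1/(-53 - 53) = 1/(-106) = -1/106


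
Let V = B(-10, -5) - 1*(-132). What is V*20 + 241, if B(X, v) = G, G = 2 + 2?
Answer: 2961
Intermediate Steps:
G = 4
B(X, v) = 4
V = 136 (V = 4 - 1*(-132) = 4 + 132 = 136)
V*20 + 241 = 136*20 + 241 = 2720 + 241 = 2961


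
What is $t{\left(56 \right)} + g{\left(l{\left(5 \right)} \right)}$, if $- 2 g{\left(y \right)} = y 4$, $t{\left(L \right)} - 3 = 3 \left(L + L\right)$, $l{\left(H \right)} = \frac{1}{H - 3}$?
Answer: $338$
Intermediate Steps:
$l{\left(H \right)} = \frac{1}{-3 + H}$
$t{\left(L \right)} = 3 + 6 L$ ($t{\left(L \right)} = 3 + 3 \left(L + L\right) = 3 + 3 \cdot 2 L = 3 + 6 L$)
$g{\left(y \right)} = - 2 y$ ($g{\left(y \right)} = - \frac{y 4}{2} = - \frac{4 y}{2} = - 2 y$)
$t{\left(56 \right)} + g{\left(l{\left(5 \right)} \right)} = \left(3 + 6 \cdot 56\right) - \frac{2}{-3 + 5} = \left(3 + 336\right) - \frac{2}{2} = 339 - 1 = 338$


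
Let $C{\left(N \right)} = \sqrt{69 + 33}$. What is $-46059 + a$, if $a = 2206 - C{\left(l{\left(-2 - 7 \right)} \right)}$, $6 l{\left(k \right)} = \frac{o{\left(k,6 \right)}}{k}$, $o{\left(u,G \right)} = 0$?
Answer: $-43853 - \sqrt{102} \approx -43863.0$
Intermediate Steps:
$l{\left(k \right)} = 0$ ($l{\left(k \right)} = \frac{0 \frac{1}{k}}{6} = \frac{1}{6} \cdot 0 = 0$)
$C{\left(N \right)} = \sqrt{102}$
$a = 2206 - \sqrt{102} \approx 2195.9$
$-46059 + a = -46059 + \left(2206 - \sqrt{102}\right) = -43853 - \sqrt{102}$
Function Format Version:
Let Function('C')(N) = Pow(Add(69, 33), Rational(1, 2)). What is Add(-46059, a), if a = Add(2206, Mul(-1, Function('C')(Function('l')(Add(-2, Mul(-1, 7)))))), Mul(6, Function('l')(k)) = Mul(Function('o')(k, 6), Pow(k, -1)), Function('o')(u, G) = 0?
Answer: Add(-43853, Mul(-1, Pow(102, Rational(1, 2)))) ≈ -43863.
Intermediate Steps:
Function('l')(k) = 0 (Function('l')(k) = Mul(Rational(1, 6), Mul(0, Pow(k, -1))) = Mul(Rational(1, 6), 0) = 0)
Function('C')(N) = Pow(102, Rational(1, 2))
a = Add(2206, Mul(-1, Pow(102, Rational(1, 2)))) ≈ 2195.9
Add(-46059, a) = Add(-46059, Add(2206, Mul(-1, Pow(102, Rational(1, 2))))) = Add(-43853, Mul(-1, Pow(102, Rational(1, 2))))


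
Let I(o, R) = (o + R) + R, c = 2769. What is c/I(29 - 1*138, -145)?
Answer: -923/133 ≈ -6.9398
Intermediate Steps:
I(o, R) = o + 2*R (I(o, R) = (R + o) + R = o + 2*R)
c/I(29 - 1*138, -145) = 2769/((29 - 1*138) + 2*(-145)) = 2769/((29 - 138) - 290) = 2769/(-109 - 290) = 2769/(-399) = 2769*(-1/399) = -923/133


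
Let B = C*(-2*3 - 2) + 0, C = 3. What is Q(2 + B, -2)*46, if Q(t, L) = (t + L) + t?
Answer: -2116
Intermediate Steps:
B = -24 (B = 3*(-2*3 - 2) + 0 = 3*(-6 - 2) + 0 = 3*(-8) + 0 = -24 + 0 = -24)
Q(t, L) = L + 2*t (Q(t, L) = (L + t) + t = L + 2*t)
Q(2 + B, -2)*46 = (-2 + 2*(2 - 24))*46 = (-2 + 2*(-22))*46 = (-2 - 44)*46 = -46*46 = -2116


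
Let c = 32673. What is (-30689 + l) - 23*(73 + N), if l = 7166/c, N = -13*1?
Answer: -1047783271/32673 ≈ -32069.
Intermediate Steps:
N = -13
l = 7166/32673 ≈ 0.21932
(-30689 + l) - 23*(73 + N) = (-30689 + 7166/32673) - 23*(73 - 13) = -1002694531/32673 - 23*60 = -1002694531/32673 - 1380 = -1047783271/32673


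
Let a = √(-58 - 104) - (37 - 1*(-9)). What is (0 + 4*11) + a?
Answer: -2 + 9*I*√2 ≈ -2.0 + 12.728*I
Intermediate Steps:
a = -46 + 9*I*√2 (a = √(-162) - (37 + 9) = 9*I*√2 - 1*46 = 9*I*√2 - 46 = -46 + 9*I*√2 ≈ -46.0 + 12.728*I)
(0 + 4*11) + a = (0 + 4*11) + (-46 + 9*I*√2) = (0 + 44) + (-46 + 9*I*√2) = 44 + (-46 + 9*I*√2) = -2 + 9*I*√2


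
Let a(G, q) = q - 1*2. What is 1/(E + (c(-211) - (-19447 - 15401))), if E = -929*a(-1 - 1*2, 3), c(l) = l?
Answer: 1/33708 ≈ 2.9667e-5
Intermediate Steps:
a(G, q) = -2 + q (a(G, q) = q - 2 = -2 + q)
E = -929 (E = -929*(-2 + 3) = -929*1 = -929)
1/(E + (c(-211) - (-19447 - 15401))) = 1/(-929 + (-211 - (-19447 - 15401))) = 1/(-929 + (-211 - 1*(-34848))) = 1/(-929 + (-211 + 34848)) = 1/(-929 + 34637) = 1/33708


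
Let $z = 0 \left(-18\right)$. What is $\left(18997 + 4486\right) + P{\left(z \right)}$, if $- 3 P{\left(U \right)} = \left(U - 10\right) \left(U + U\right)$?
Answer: $23483$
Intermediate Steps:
$z = 0$
$P{\left(U \right)} = - \frac{2 U \left(-10 + U\right)}{3}$ ($P{\left(U \right)} = - \frac{\left(U - 10\right) \left(U + U\right)}{3} = - \frac{\left(-10 + U\right) 2 U}{3} = - \frac{2 U \left(-10 + U\right)}{3}$)
$\left(18997 + 4486\right) + P{\left(z \right)} = \left(18997 + 4486\right) + \frac{2}{3} \cdot 0 \left(10 - 0\right) = 23483 + \frac{2}{3} \cdot 0 \left(10 + 0\right) = 23483 + \frac{2}{3} \cdot 0 \cdot 10 = 23483 + 0 = 23483$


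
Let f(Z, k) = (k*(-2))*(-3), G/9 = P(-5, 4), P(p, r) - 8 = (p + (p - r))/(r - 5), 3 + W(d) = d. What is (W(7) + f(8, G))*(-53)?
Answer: -63176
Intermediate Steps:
W(d) = -3 + d
P(p, r) = 8 + (-r + 2*p)/(-5 + r) (P(p, r) = 8 + (p + (p - r))/(r - 5) = 8 + (-r + 2*p)/(-5 + r))
G = 198 (G = 9*((-40 + 2*(-5) + 7*4)/(-5 + 4)) = 9*((-40 - 10 + 28)/(-1)) = 9*(-1*(-22)) = 9*22 = 198)
f(Z, k) = 6*k (f(Z, k) = -2*k*(-3) = 6*k)
(W(7) + f(8, G))*(-53) = ((-3 + 7) + 6*198)*(-53) = (4 + 1188)*(-53) = 1192*(-53) = -63176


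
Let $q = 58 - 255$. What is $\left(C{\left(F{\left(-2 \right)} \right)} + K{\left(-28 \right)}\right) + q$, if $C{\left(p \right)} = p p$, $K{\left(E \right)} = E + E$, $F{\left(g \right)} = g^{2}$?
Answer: $-237$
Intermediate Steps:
$K{\left(E \right)} = 2 E$
$q = -197$ ($q = 58 - 255 = -197$)
$C{\left(p \right)} = p^{2}$
$\left(C{\left(F{\left(-2 \right)} \right)} + K{\left(-28 \right)}\right) + q = \left(\left(\left(-2\right)^{2}\right)^{2} + 2 \left(-28\right)\right) - 197 = \left(4^{2} - 56\right) - 197 = \left(16 - 56\right) - 197 = -40 - 197 = -237$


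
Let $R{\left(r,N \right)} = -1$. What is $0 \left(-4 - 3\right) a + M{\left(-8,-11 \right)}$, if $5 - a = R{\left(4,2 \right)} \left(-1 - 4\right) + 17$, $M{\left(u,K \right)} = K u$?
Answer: $88$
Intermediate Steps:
$a = -17$ ($a = 5 - \left(- (-1 - 4) + 17\right) = 5 - \left(\left(-1\right) \left(-5\right) + 17\right) = 5 - \left(5 + 17\right) = 5 - 22 = -17$)
$0 \left(-4 - 3\right) a + M{\left(-8,-11 \right)} = 0 \left(-4 - 3\right) \left(-17\right) - -88 = 0 \left(-7\right) \left(-17\right) + 88 = 0 \left(-17\right) + 88 = 0 + 88 = 88$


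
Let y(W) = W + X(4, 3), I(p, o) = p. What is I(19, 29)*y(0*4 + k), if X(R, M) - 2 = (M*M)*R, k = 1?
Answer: 741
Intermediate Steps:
X(R, M) = 2 + R*M² (X(R, M) = 2 + (M*M)*R = 2 + M²*R = 2 + R*M²)
y(W) = 38 + W (y(W) = W + (2 + 4*3²) = W + (2 + 4*9) = W + (2 + 36) = W + 38 = 38 + W)
I(19, 29)*y(0*4 + k) = 19*(38 + (0*4 + 1)) = 19*(38 + (0 + 1)) = 19*(38 + 1) = 19*39 = 741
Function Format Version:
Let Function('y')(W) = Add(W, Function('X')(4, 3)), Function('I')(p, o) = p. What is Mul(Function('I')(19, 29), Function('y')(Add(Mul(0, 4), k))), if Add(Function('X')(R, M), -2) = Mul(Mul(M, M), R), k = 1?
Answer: 741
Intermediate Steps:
Function('X')(R, M) = Add(2, Mul(R, Pow(M, 2))) (Function('X')(R, M) = Add(2, Mul(Mul(M, M), R)) = Add(2, Mul(Pow(M, 2), R)) = Add(2, Mul(R, Pow(M, 2))))
Function('y')(W) = Add(38, W) (Function('y')(W) = Add(W, Add(2, Mul(4, Pow(3, 2)))) = Add(W, Add(2, Mul(4, 9))) = Add(W, Add(2, 36)) = Add(W, 38) = Add(38, W))
Mul(Function('I')(19, 29), Function('y')(Add(Mul(0, 4), k))) = Mul(19, Add(38, Add(Mul(0, 4), 1))) = Mul(19, Add(38, Add(0, 1))) = Mul(19, Add(38, 1)) = Mul(19, 39) = 741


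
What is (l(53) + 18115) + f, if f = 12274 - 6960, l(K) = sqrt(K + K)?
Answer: 23429 + sqrt(106) ≈ 23439.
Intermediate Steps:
l(K) = sqrt(2)*sqrt(K) (l(K) = sqrt(2*K) = sqrt(2)*sqrt(K))
f = 5314
(l(53) + 18115) + f = (sqrt(2)*sqrt(53) + 18115) + 5314 = (sqrt(106) + 18115) + 5314 = (18115 + sqrt(106)) + 5314 = 23429 + sqrt(106)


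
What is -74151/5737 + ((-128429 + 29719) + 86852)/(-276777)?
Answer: -20455261981/1587869649 ≈ -12.882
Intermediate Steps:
-74151/5737 + ((-128429 + 29719) + 86852)/(-276777) = -74151*1/5737 + (-98710 + 86852)*(-1/276777) = -74151/5737 - 11858*(-1/276777) = -74151/5737 + 11858/276777 = -20455261981/1587869649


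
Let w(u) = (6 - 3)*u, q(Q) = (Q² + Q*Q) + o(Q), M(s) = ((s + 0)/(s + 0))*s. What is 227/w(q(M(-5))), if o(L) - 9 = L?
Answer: 227/162 ≈ 1.4012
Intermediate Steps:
M(s) = s (M(s) = (s/s)*s = 1*s = s)
o(L) = 9 + L
q(Q) = 9 + Q + 2*Q² (q(Q) = (Q² + Q*Q) + (9 + Q) = (Q² + Q²) + (9 + Q) = 2*Q² + (9 + Q) = 9 + Q + 2*Q²)
w(u) = 3*u
227/w(q(M(-5))) = 227/((3*(9 - 5 + 2*(-5)²))) = 227/((3*(9 - 5 + 2*25))) = 227/((3*(9 - 5 + 50))) = 227/((3*54)) = 227/162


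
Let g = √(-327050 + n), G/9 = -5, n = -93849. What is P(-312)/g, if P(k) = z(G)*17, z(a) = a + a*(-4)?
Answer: -2295*I*√420899/420899 ≈ -3.5375*I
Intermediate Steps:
G = -45 (G = 9*(-5) = -45)
z(a) = -3*a (z(a) = a - 4*a = -3*a)
P(k) = 2295 (P(k) = -3*(-45)*17 = 135*17 = 2295)
g = I*√420899 (g = √(-327050 - 93849) = √(-420899) = I*√420899 ≈ 648.77*I)
P(-312)/g = 2295/((I*√420899)) = 2295*(-I*√420899/420899) = -2295*I*√420899/420899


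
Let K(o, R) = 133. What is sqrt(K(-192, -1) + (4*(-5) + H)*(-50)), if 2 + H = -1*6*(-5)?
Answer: I*sqrt(267) ≈ 16.34*I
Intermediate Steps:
H = 28 (H = -2 - 1*6*(-5) = -2 - 6*(-5) = -2 + 30 = 28)
sqrt(K(-192, -1) + (4*(-5) + H)*(-50)) = sqrt(133 + (4*(-5) + 28)*(-50)) = sqrt(133 + (-20 + 28)*(-50)) = sqrt(133 + 8*(-50)) = sqrt(133 - 400) = sqrt(-267) = I*sqrt(267)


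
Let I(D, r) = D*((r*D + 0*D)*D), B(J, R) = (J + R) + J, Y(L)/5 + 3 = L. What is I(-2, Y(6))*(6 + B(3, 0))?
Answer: -1440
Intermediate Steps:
Y(L) = -15 + 5*L
B(J, R) = R + 2*J
I(D, r) = r*D**3 (I(D, r) = D*((D*r + 0)*D) = D*((D*r)*D) = D*(r*D**2) = r*D**3)
I(-2, Y(6))*(6 + B(3, 0)) = ((-15 + 5*6)*(-2)**3)*(6 + (0 + 2*3)) = ((-15 + 30)*(-8))*(6 + (0 + 6)) = (15*(-8))*(6 + 6) = -120*12 = -1440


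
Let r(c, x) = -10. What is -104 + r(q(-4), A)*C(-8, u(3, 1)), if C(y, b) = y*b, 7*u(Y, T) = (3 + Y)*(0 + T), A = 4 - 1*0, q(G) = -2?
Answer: -248/7 ≈ -35.429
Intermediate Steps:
A = 4 (A = 4 + 0 = 4)
u(Y, T) = T*(3 + Y)/7 (u(Y, T) = ((3 + Y)*(0 + T))/7 = ((3 + Y)*T)/7 = (T*(3 + Y))/7 = T*(3 + Y)/7)
C(y, b) = b*y
-104 + r(q(-4), A)*C(-8, u(3, 1)) = -104 - 10*(⅐)*1*(3 + 3)*(-8) = -104 - 10*(⅐)*1*6*(-8) = -104 - 60*(-8)/7 = -104 - 10*(-48/7) = -104 + 480/7 = -248/7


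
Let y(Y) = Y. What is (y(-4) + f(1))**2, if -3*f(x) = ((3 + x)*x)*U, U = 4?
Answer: 784/9 ≈ 87.111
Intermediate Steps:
f(x) = -4*x*(3 + x)/3 (f(x) = -(3 + x)*x*4/3 = -x*(3 + x)*4/3 = -4*x*(3 + x)/3)
(y(-4) + f(1))**2 = (-4 - 4/3*1*(3 + 1))**2 = (-4 - 4/3*1*4)**2 = (-4 - 16/3)**2 = (-28/3)**2 = 784/9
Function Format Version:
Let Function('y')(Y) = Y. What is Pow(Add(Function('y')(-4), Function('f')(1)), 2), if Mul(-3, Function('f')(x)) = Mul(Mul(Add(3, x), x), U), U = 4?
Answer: Rational(784, 9) ≈ 87.111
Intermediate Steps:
Function('f')(x) = Mul(Rational(-4, 3), x, Add(3, x)) (Function('f')(x) = Mul(Rational(-1, 3), Mul(Mul(Add(3, x), x), 4)) = Mul(Rational(-1, 3), Mul(Mul(x, Add(3, x)), 4)) = Mul(Rational(-1, 3), Mul(4, x, Add(3, x))) = Mul(Rational(-4, 3), x, Add(3, x)))
Pow(Add(Function('y')(-4), Function('f')(1)), 2) = Pow(Add(-4, Mul(Rational(-4, 3), 1, Add(3, 1))), 2) = Pow(Add(-4, Mul(Rational(-4, 3), 1, 4)), 2) = Pow(Add(-4, Rational(-16, 3)), 2) = Pow(Rational(-28, 3), 2) = Rational(784, 9)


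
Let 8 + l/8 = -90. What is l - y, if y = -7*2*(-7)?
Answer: -882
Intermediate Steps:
l = -784 (l = -64 + 8*(-90) = -64 - 720 = -784)
y = 98 (y = -14*(-7) = 98)
l - y = -784 - 1*98 = -784 - 98 = -882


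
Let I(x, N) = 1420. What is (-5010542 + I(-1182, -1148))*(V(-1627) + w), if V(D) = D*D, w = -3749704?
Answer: 5522932689150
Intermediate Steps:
V(D) = D**2
(-5010542 + I(-1182, -1148))*(V(-1627) + w) = (-5010542 + 1420)*((-1627)**2 - 3749704) = -5009122*(2647129 - 3749704) = -5009122*(-1102575) = 5522932689150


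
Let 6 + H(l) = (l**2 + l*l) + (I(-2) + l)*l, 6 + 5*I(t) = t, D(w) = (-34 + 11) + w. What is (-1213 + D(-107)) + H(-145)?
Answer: 61958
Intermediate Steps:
D(w) = -23 + w
I(t) = -6/5 + t/5
H(l) = -6 + 2*l**2 + l*(-8/5 + l) (H(l) = -6 + ((l**2 + l*l) + ((-6/5 + (1/5)*(-2)) + l)*l) = -6 + ((l**2 + l**2) + ((-6/5 - 2/5) + l)*l) = -6 + (2*l**2 + (-8/5 + l)*l) = -6 + (2*l**2 + l*(-8/5 + l)) = -6 + 2*l**2 + l*(-8/5 + l))
(-1213 + D(-107)) + H(-145) = (-1213 + (-23 - 107)) + (-6 + 3*(-145)**2 - 8/5*(-145)) = (-1213 - 130) + (-6 + 3*21025 + 232) = -1343 + (-6 + 63075 + 232) = -1343 + 63301 = 61958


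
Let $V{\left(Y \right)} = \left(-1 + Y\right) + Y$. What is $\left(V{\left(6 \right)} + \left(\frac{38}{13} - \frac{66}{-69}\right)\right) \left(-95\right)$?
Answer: $- \frac{422655}{299} \approx -1413.6$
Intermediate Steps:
$V{\left(Y \right)} = -1 + 2 Y$
$\left(V{\left(6 \right)} + \left(\frac{38}{13} - \frac{66}{-69}\right)\right) \left(-95\right) = \left(\left(-1 + 2 \cdot 6\right) + \left(\frac{38}{13} - \frac{66}{-69}\right)\right) \left(-95\right) = \left(\left(-1 + 12\right) + \left(38 \cdot \frac{1}{13} - - \frac{22}{23}\right)\right) \left(-95\right) = \left(11 + \left(\frac{38}{13} + \frac{22}{23}\right)\right) \left(-95\right) = \left(11 + \frac{1160}{299}\right) \left(-95\right) = \frac{4449}{299} \left(-95\right) = - \frac{422655}{299}$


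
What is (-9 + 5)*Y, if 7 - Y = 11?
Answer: 16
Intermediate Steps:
Y = -4 (Y = 7 - 1*11 = 7 - 11 = -4)
(-9 + 5)*Y = (-9 + 5)*(-4) = -4*(-4) = 16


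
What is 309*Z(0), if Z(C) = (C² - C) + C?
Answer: 0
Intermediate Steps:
Z(C) = C²
309*Z(0) = 309*0² = 309*0 = 0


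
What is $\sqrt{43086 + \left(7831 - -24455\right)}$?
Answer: $2 \sqrt{18843} \approx 274.54$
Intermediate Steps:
$\sqrt{43086 + \left(7831 - -24455\right)} = \sqrt{43086 + \left(7831 + 24455\right)} = \sqrt{43086 + 32286} = \sqrt{75372} = 2 \sqrt{18843}$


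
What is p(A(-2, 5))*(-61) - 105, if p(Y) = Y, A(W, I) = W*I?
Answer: 505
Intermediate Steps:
A(W, I) = I*W
p(A(-2, 5))*(-61) - 105 = (5*(-2))*(-61) - 105 = -10*(-61) - 105 = 610 - 105 = 505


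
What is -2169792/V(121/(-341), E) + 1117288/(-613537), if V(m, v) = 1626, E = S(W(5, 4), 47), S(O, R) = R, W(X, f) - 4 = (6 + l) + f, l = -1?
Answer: -222177397432/166268527 ≈ -1336.3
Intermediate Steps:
W(X, f) = 9 + f (W(X, f) = 4 + ((6 - 1) + f) = 4 + (5 + f) = 9 + f)
E = 47
-2169792/V(121/(-341), E) + 1117288/(-613537) = -2169792/1626 + 1117288/(-613537) = -2169792*1/1626 + 1117288*(-1/613537) = -361632/271 - 1117288/613537 = -222177397432/166268527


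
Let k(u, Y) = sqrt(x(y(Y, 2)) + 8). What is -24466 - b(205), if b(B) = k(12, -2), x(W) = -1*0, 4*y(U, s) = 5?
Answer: -24466 - 2*sqrt(2) ≈ -24469.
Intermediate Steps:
y(U, s) = 5/4 (y(U, s) = (1/4)*5 = 5/4)
x(W) = 0
k(u, Y) = 2*sqrt(2) (k(u, Y) = sqrt(0 + 8) = sqrt(8) = 2*sqrt(2))
b(B) = 2*sqrt(2)
-24466 - b(205) = -24466 - 2*sqrt(2)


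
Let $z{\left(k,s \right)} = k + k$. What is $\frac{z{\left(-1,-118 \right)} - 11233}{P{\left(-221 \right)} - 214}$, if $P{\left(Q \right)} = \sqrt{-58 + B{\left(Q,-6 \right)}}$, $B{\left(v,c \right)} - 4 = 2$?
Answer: $\frac{1202145}{22924} + \frac{11235 i \sqrt{13}}{22924} \approx 52.44 + 1.7671 i$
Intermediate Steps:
$B{\left(v,c \right)} = 6$ ($B{\left(v,c \right)} = 4 + 2 = 6$)
$z{\left(k,s \right)} = 2 k$
$P{\left(Q \right)} = 2 i \sqrt{13}$ ($P{\left(Q \right)} = \sqrt{-58 + 6} = \sqrt{-52} = 2 i \sqrt{13}$)
$\frac{z{\left(-1,-118 \right)} - 11233}{P{\left(-221 \right)} - 214} = \frac{2 \left(-1\right) - 11233}{2 i \sqrt{13} - 214} = \frac{-2 - 11233}{-214 + 2 i \sqrt{13}} = - \frac{11235}{-214 + 2 i \sqrt{13}}$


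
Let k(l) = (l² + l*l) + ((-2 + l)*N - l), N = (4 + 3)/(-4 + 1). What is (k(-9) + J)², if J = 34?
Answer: 478864/9 ≈ 53207.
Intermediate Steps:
N = -7/3 (N = 7/(-3) = 7*(-⅓) = -7/3 ≈ -2.3333)
k(l) = 14/3 + 2*l² - 10*l/3 (k(l) = (l² + l*l) + ((-2 + l)*(-7/3) - l) = (l² + l²) + ((14/3 - 7*l/3) - l) = 2*l² + (14/3 - 10*l/3) = 14/3 + 2*l² - 10*l/3)
(k(-9) + J)² = ((14/3 + 2*(-9)² - 10/3*(-9)) + 34)² = ((14/3 + 2*81 + 30) + 34)² = ((14/3 + 162 + 30) + 34)² = (590/3 + 34)² = (692/3)² = 478864/9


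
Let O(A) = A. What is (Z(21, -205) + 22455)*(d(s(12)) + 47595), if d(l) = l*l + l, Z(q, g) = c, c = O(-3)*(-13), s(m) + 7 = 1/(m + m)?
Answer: 102867315149/96 ≈ 1.0715e+9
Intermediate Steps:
s(m) = -7 + 1/(2*m) (s(m) = -7 + 1/(m + m) = -7 + 1/(2*m))
c = 39 (c = -3*(-13) = 39)
Z(q, g) = 39
d(l) = l + l**2 (d(l) = l**2 + l = l + l**2)
(Z(21, -205) + 22455)*(d(s(12)) + 47595) = (39 + 22455)*((-7 + (1/2)/12)*(1 + (-7 + (1/2)/12)) + 47595) = 22494*((-7 + (1/2)*(1/12))*(1 + (-7 + (1/2)*(1/12))) + 47595) = 22494*((-7 + 1/24)*(1 + (-7 + 1/24)) + 47595) = 22494*(-167*(1 - 167/24)/24 + 47595) = 22494*(-167/24*(-143/24) + 47595) = 22494*(23881/576 + 47595) = 22494*(27438601/576) = 102867315149/96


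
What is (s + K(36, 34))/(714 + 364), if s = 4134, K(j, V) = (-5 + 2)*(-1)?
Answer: 591/154 ≈ 3.8377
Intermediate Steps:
K(j, V) = 3 (K(j, V) = -3*(-1) = 3)
(s + K(36, 34))/(714 + 364) = (4134 + 3)/(714 + 364) = 4137/1078 = 4137*(1/1078) = 591/154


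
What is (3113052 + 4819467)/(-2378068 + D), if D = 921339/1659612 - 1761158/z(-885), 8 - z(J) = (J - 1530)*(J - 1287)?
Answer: -5754568114114056468/1725145462520142779 ≈ -3.3357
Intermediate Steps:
z(J) = 8 - (-1530 + J)*(-1287 + J) (z(J) = 8 - (J - 1530)*(J - 1287) = 8 - (-1530 + J)*(-1287 + J))
D = 646300395317/725440192972 (D = 921339/1659612 - 1761158/(-1969102 - 1*(-885)² + 2817*(-885)) = 921339*(1/1659612) - 1761158/(-1969102 - 1*783225 - 2493045) = 307113/553204 - 1761158/(-1969102 - 783225 - 2493045) = 307113/553204 - 1761158/(-5245372) = 307113/553204 - 1761158*(-1/5245372) = 307113/553204 + 880579/2622686 = 646300395317/725440192972 ≈ 0.89091)
(3113052 + 4819467)/(-2378068 + D) = (3113052 + 4819467)/(-2378068 + 646300395317/725440192972) = 7932519/(-1725145462520142779/725440192972) = 7932519*(-725440192972/1725145462520142779) = -5754568114114056468/1725145462520142779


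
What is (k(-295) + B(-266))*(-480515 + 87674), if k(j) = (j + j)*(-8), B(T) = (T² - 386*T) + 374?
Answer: -70132332366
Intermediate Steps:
B(T) = 374 + T² - 386*T
k(j) = -16*j (k(j) = (2*j)*(-8) = -16*j)
(k(-295) + B(-266))*(-480515 + 87674) = (-16*(-295) + (374 + (-266)² - 386*(-266)))*(-480515 + 87674) = (4720 + (374 + 70756 + 102676))*(-392841) = (4720 + 173806)*(-392841) = 178526*(-392841) = -70132332366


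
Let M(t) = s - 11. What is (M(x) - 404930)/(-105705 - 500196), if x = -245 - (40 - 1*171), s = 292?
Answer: 134883/201967 ≈ 0.66785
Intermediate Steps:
x = -114 (x = -245 - (40 - 171) = -245 - 1*(-131) = -245 + 131 = -114)
M(t) = 281 (M(t) = 292 - 11 = 281)
(M(x) - 404930)/(-105705 - 500196) = (281 - 404930)/(-105705 - 500196) = -404649/(-605901) = -404649*(-1/605901) = 134883/201967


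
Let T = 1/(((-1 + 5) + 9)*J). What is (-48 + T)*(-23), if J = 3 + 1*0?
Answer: 43033/39 ≈ 1103.4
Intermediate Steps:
J = 3 (J = 3 + 0 = 3)
T = 1/39 (T = 1/(((-1 + 5) + 9)*3) = 1/((4 + 9)*3) = 1/(13*3) = 1/39 ≈ 0.025641)
(-48 + T)*(-23) = (-48 + 1/39)*(-23) = -1871/39*(-23) = 43033/39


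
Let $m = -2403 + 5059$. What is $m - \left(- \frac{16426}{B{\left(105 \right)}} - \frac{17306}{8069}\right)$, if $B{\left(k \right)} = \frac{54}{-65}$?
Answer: $- \frac{3728483915}{217863} \approx -17114.0$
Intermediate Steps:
$m = 2656$
$B{\left(k \right)} = - \frac{54}{65}$ ($B{\left(k \right)} = 54 \left(- \frac{1}{65}\right) = - \frac{54}{65}$)
$m - \left(- \frac{16426}{B{\left(105 \right)}} - \frac{17306}{8069}\right) = 2656 - \left(- \frac{16426}{- \frac{54}{65}} - \frac{17306}{8069}\right) = 2656 - \left(\left(-16426\right) \left(- \frac{65}{54}\right) - \frac{17306}{8069}\right) = 2656 - \left(\frac{533845}{27} - \frac{17306}{8069}\right) = 2656 - \frac{4307128043}{217863} = - \frac{3728483915}{217863}$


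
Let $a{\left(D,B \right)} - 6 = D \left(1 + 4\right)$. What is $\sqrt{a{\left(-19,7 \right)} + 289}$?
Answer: $10 \sqrt{2} \approx 14.142$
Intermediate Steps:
$a{\left(D,B \right)} = 6 + 5 D$ ($a{\left(D,B \right)} = 6 + D \left(1 + 4\right) = 6 + D 5 = 6 + 5 D$)
$\sqrt{a{\left(-19,7 \right)} + 289} = \sqrt{\left(6 + 5 \left(-19\right)\right) + 289} = \sqrt{\left(6 - 95\right) + 289} = \sqrt{-89 + 289} = \sqrt{200} = 10 \sqrt{2}$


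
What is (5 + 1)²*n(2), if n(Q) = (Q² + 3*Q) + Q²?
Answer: 504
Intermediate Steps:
n(Q) = 2*Q² + 3*Q
(5 + 1)²*n(2) = (5 + 1)²*(2*(3 + 2*2)) = 6²*(2*(3 + 4)) = 36*(2*7) = 36*14 = 504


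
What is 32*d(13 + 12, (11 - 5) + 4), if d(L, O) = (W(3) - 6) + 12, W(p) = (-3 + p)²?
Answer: 192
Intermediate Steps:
d(L, O) = 6 (d(L, O) = ((-3 + 3)² - 6) + 12 = (0² - 6) + 12 = (0 - 6) + 12 = -6 + 12 = 6)
32*d(13 + 12, (11 - 5) + 4) = 32*6 = 192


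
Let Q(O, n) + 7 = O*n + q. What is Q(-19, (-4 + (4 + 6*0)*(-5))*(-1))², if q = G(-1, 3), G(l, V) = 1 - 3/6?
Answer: 855625/4 ≈ 2.1391e+5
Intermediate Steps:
G(l, V) = ½ (G(l, V) = 1 - 3/6 = 1 - 1*½ = 1 - ½ = ½)
q = ½ ≈ 0.50000
Q(O, n) = -13/2 + O*n (Q(O, n) = -7 + (O*n + ½) = -7 + (½ + O*n) = -13/2 + O*n)
Q(-19, (-4 + (4 + 6*0)*(-5))*(-1))² = (-13/2 - 19*(-4 + (4 + 6*0)*(-5))*(-1))² = (-13/2 - 19*(-4 + (4 + 0)*(-5))*(-1))² = (-13/2 - 19*(-4 + 4*(-5))*(-1))² = (-13/2 - 19*(-4 - 20)*(-1))² = (-13/2 - (-456)*(-1))² = (-13/2 - 19*24)² = (-13/2 - 456)² = (-925/2)² = 855625/4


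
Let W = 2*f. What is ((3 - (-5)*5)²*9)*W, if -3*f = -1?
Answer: 4704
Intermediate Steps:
f = ⅓ (f = -⅓*(-1) = ⅓ ≈ 0.33333)
W = ⅔ (W = 2*(⅓) = ⅔ ≈ 0.66667)
((3 - (-5)*5)²*9)*W = ((3 - (-5)*5)²*9)*(⅔) = ((3 - 1*(-25))²*9)*(⅔) = ((3 + 25)²*9)*(⅔) = (28²*9)*(⅔) = (784*9)*(⅔) = 7056*(⅔) = 4704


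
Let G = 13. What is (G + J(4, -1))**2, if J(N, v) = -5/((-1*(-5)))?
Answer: 144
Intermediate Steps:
J(N, v) = -1 (J(N, v) = -5/5 = -5*1/5 = -1)
(G + J(4, -1))**2 = (13 - 1)**2 = 12**2 = 144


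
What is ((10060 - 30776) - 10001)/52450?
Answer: -30717/52450 ≈ -0.58564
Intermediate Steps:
((10060 - 30776) - 10001)/52450 = (-20716 - 10001)*(1/52450) = -30717*1/52450 = -30717/52450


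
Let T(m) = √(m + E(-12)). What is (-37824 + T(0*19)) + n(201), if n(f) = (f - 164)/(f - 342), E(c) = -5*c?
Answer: -5333221/141 + 2*√15 ≈ -37817.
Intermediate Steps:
n(f) = (-164 + f)/(-342 + f)
T(m) = √(60 + m) (T(m) = √(m - 5*(-12)) = √(m + 60) = √(60 + m))
(-37824 + T(0*19)) + n(201) = (-37824 + √(60 + 0*19)) + (-164 + 201)/(-342 + 201) = (-37824 + √(60 + 0)) + 37/(-141) = (-37824 + √60) - 1/141*37 = (-37824 + 2*√15) - 37/141 = -5333221/141 + 2*√15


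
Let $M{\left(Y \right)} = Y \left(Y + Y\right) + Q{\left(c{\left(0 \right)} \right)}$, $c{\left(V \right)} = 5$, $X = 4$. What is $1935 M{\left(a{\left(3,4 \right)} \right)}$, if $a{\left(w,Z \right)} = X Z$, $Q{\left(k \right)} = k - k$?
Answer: $990720$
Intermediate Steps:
$Q{\left(k \right)} = 0$
$a{\left(w,Z \right)} = 4 Z$
$M{\left(Y \right)} = 2 Y^{2}$ ($M{\left(Y \right)} = Y \left(Y + Y\right) + 0 = Y 2 Y + 0 = 2 Y^{2} + 0 = 2 Y^{2}$)
$1935 M{\left(a{\left(3,4 \right)} \right)} = 1935 \cdot 2 \left(4 \cdot 4\right)^{2} = 1935 \cdot 2 \cdot 16^{2} = 1935 \cdot 2 \cdot 256 = 1935 \cdot 512 = 990720$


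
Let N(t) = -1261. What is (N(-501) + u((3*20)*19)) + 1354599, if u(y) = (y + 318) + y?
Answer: 1355936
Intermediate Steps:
u(y) = 318 + 2*y (u(y) = (318 + y) + y = 318 + 2*y)
(N(-501) + u((3*20)*19)) + 1354599 = (-1261 + (318 + 2*((3*20)*19))) + 1354599 = (-1261 + (318 + 2*(60*19))) + 1354599 = (-1261 + (318 + 2*1140)) + 1354599 = (-1261 + (318 + 2280)) + 1354599 = (-1261 + 2598) + 1354599 = 1337 + 1354599 = 1355936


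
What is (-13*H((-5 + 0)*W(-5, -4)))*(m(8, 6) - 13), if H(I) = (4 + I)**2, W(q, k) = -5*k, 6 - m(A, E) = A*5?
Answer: 5630976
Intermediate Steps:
m(A, E) = 6 - 5*A (m(A, E) = 6 - A*5 = 6 - 5*A)
(-13*H((-5 + 0)*W(-5, -4)))*(m(8, 6) - 13) = (-13*(4 + (-5 + 0)*(-5*(-4)))**2)*((6 - 5*8) - 13) = (-13*(4 - 5*20)**2)*((6 - 40) - 13) = (-13*(4 - 100)**2)*(-34 - 13) = -13*(-96)**2*(-47) = -13*9216*(-47) = -119808*(-47) = 5630976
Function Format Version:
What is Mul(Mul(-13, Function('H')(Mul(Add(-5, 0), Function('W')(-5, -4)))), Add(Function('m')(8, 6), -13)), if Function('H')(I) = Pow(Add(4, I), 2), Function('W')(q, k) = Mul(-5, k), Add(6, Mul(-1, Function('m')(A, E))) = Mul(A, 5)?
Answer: 5630976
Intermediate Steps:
Function('m')(A, E) = Add(6, Mul(-5, A)) (Function('m')(A, E) = Add(6, Mul(-1, Mul(A, 5))) = Add(6, Mul(-1, Mul(5, A))) = Add(6, Mul(-5, A)))
Mul(Mul(-13, Function('H')(Mul(Add(-5, 0), Function('W')(-5, -4)))), Add(Function('m')(8, 6), -13)) = Mul(Mul(-13, Pow(Add(4, Mul(Add(-5, 0), Mul(-5, -4))), 2)), Add(Add(6, Mul(-5, 8)), -13)) = Mul(Mul(-13, Pow(Add(4, Mul(-5, 20)), 2)), Add(Add(6, -40), -13)) = Mul(Mul(-13, Pow(Add(4, -100), 2)), Add(-34, -13)) = Mul(Mul(-13, Pow(-96, 2)), -47) = Mul(Mul(-13, 9216), -47) = Mul(-119808, -47) = 5630976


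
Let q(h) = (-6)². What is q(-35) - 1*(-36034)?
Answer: 36070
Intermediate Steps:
q(h) = 36
q(-35) - 1*(-36034) = 36 - 1*(-36034) = 36 + 36034 = 36070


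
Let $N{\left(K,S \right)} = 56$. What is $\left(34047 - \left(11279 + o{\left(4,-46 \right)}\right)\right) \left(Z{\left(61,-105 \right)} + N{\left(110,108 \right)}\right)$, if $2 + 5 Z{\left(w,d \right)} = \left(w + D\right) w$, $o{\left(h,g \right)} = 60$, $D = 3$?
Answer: $\frac{94964856}{5} \approx 1.8993 \cdot 10^{7}$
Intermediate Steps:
$Z{\left(w,d \right)} = - \frac{2}{5} + \frac{w \left(3 + w\right)}{5}$ ($Z{\left(w,d \right)} = - \frac{2}{5} + \frac{\left(w + 3\right) w}{5} = - \frac{2}{5} + \frac{\left(3 + w\right) w}{5} = - \frac{2}{5} + \frac{w \left(3 + w\right)}{5}$)
$\left(34047 - \left(11279 + o{\left(4,-46 \right)}\right)\right) \left(Z{\left(61,-105 \right)} + N{\left(110,108 \right)}\right) = \left(34047 - 11339\right) \left(\left(- \frac{2}{5} + \frac{61^{2}}{5} + \frac{3}{5} \cdot 61\right) + 56\right) = \left(34047 - 11339\right) \left(\left(- \frac{2}{5} + \frac{1}{5} \cdot 3721 + \frac{183}{5}\right) + 56\right) = \left(34047 - 11339\right) \left(\left(- \frac{2}{5} + \frac{3721}{5} + \frac{183}{5}\right) + 56\right) = 22708 \left(\frac{3902}{5} + 56\right) = 22708 \cdot \frac{4182}{5} = \frac{94964856}{5}$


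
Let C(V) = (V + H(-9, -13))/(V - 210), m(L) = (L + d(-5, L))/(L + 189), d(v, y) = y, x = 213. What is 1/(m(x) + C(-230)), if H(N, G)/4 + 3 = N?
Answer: 14740/24933 ≈ 0.59118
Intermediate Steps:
H(N, G) = -12 + 4*N
m(L) = 2*L/(189 + L) (m(L) = (L + L)/(L + 189) = (2*L)/(189 + L) = 2*L/(189 + L))
C(V) = (-48 + V)/(-210 + V) (C(V) = (V + (-12 + 4*(-9)))/(V - 210) = (V + (-12 - 36))/(-210 + V) = (V - 48)/(-210 + V) = (-48 + V)/(-210 + V))
1/(m(x) + C(-230)) = 1/(2*213/(189 + 213) + (-48 - 230)/(-210 - 230)) = 1/(2*213/402 - 278/(-440)) = 1/(2*213*(1/402) - 1/440*(-278)) = 1/(71/67 + 139/220) = 1/(24933/14740) = 14740/24933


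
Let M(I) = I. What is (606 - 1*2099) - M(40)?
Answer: -1533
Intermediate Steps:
(606 - 1*2099) - M(40) = (606 - 1*2099) - 1*40 = (606 - 2099) - 40 = -1493 - 40 = -1533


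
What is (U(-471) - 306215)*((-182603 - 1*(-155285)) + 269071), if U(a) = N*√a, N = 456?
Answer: -74028394895 + 110239368*I*√471 ≈ -7.4028e+10 + 2.3925e+9*I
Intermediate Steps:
U(a) = 456*√a
(U(-471) - 306215)*((-182603 - 1*(-155285)) + 269071) = (456*√(-471) - 306215)*((-182603 - 1*(-155285)) + 269071) = (456*(I*√471) - 306215)*((-182603 + 155285) + 269071) = (456*I*√471 - 306215)*(-27318 + 269071) = (-306215 + 456*I*√471)*241753 = -74028394895 + 110239368*I*√471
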